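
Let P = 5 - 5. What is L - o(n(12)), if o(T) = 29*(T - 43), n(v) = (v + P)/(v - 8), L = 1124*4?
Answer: 5656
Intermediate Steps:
P = 0
L = 4496
n(v) = v/(-8 + v) (n(v) = (v + 0)/(v - 8) = v/(-8 + v))
o(T) = -1247 + 29*T (o(T) = 29*(-43 + T) = -1247 + 29*T)
L - o(n(12)) = 4496 - (-1247 + 29*(12/(-8 + 12))) = 4496 - (-1247 + 29*(12/4)) = 4496 - (-1247 + 29*(12*(¼))) = 4496 - (-1247 + 29*3) = 4496 - (-1247 + 87) = 4496 - 1*(-1160) = 4496 + 1160 = 5656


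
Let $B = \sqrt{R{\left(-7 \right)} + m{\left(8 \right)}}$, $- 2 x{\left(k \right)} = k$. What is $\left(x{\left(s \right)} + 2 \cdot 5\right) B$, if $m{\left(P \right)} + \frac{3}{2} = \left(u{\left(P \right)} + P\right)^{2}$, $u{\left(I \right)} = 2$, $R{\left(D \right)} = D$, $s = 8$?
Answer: $3 \sqrt{366} \approx 57.393$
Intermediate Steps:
$x{\left(k \right)} = - \frac{k}{2}$
$m{\left(P \right)} = - \frac{3}{2} + \left(2 + P\right)^{2}$
$B = \frac{\sqrt{366}}{2}$ ($B = \sqrt{-7 - \left(\frac{3}{2} - \left(2 + 8\right)^{2}\right)} = \sqrt{-7 - \left(\frac{3}{2} - 10^{2}\right)} = \sqrt{-7 + \left(- \frac{3}{2} + 100\right)} = \sqrt{-7 + \frac{197}{2}} = \sqrt{\frac{183}{2}} = \frac{\sqrt{366}}{2} \approx 9.5656$)
$\left(x{\left(s \right)} + 2 \cdot 5\right) B = \left(\left(- \frac{1}{2}\right) 8 + 2 \cdot 5\right) \frac{\sqrt{366}}{2} = \left(-4 + 10\right) \frac{\sqrt{366}}{2} = 6 \frac{\sqrt{366}}{2} = 3 \sqrt{366}$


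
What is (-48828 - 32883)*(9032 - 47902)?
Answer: 3176106570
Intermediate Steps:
(-48828 - 32883)*(9032 - 47902) = -81711*(-38870) = 3176106570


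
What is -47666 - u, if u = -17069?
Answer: -30597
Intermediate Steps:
-47666 - u = -47666 - 1*(-17069) = -47666 + 17069 = -30597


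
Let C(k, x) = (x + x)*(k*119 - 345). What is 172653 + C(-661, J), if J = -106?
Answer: 16921501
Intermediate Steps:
C(k, x) = 2*x*(-345 + 119*k) (C(k, x) = (2*x)*(119*k - 345) = (2*x)*(-345 + 119*k) = 2*x*(-345 + 119*k))
172653 + C(-661, J) = 172653 + 2*(-106)*(-345 + 119*(-661)) = 172653 + 2*(-106)*(-345 - 78659) = 172653 + 2*(-106)*(-79004) = 172653 + 16748848 = 16921501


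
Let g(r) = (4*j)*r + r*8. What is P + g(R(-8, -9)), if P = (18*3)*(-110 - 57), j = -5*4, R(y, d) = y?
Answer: -8442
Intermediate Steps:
j = -20
P = -9018 (P = 54*(-167) = -9018)
g(r) = -72*r (g(r) = (4*(-20))*r + r*8 = -80*r + 8*r = -72*r)
P + g(R(-8, -9)) = -9018 - 72*(-8) = -9018 + 576 = -8442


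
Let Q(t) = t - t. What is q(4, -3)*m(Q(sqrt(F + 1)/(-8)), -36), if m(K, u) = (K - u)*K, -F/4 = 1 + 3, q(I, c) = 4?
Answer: 0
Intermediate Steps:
F = -16 (F = -4*(1 + 3) = -4*4 = -16)
Q(t) = 0
m(K, u) = K*(K - u)
q(4, -3)*m(Q(sqrt(F + 1)/(-8)), -36) = 4*(0*(0 - 1*(-36))) = 4*(0*(0 + 36)) = 4*(0*36) = 4*0 = 0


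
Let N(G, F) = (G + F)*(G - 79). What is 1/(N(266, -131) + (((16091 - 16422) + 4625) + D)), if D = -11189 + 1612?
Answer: 1/19962 ≈ 5.0095e-5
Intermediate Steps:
D = -9577
N(G, F) = (-79 + G)*(F + G) (N(G, F) = (F + G)*(-79 + G) = (-79 + G)*(F + G))
1/(N(266, -131) + (((16091 - 16422) + 4625) + D)) = 1/((266**2 - 79*(-131) - 79*266 - 131*266) + (((16091 - 16422) + 4625) - 9577)) = 1/((70756 + 10349 - 21014 - 34846) + ((-331 + 4625) - 9577)) = 1/(25245 + (4294 - 9577)) = 1/(25245 - 5283) = 1/19962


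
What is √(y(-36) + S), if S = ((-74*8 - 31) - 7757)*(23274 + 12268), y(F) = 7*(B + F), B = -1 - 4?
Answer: 3*I*√33093583 ≈ 17258.0*I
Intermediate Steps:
B = -5
y(F) = -35 + 7*F (y(F) = 7*(-5 + F) = -35 + 7*F)
S = -297841960 (S = ((-592 - 31) - 7757)*35542 = (-623 - 7757)*35542 = -8380*35542 = -297841960)
√(y(-36) + S) = √((-35 + 7*(-36)) - 297841960) = √((-35 - 252) - 297841960) = √(-287 - 297841960) = √(-297842247) = 3*I*√33093583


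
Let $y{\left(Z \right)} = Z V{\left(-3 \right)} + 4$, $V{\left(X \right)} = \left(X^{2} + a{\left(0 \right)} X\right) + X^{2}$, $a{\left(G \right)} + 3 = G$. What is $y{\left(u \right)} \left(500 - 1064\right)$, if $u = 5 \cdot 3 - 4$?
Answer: $-169764$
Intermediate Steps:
$a{\left(G \right)} = -3 + G$
$V{\left(X \right)} = - 3 X + 2 X^{2}$ ($V{\left(X \right)} = \left(X^{2} + \left(-3 + 0\right) X\right) + X^{2} = \left(X^{2} - 3 X\right) + X^{2} = - 3 X + 2 X^{2}$)
$u = 11$ ($u = 15 - 4 = 11$)
$y{\left(Z \right)} = 4 + 27 Z$ ($y{\left(Z \right)} = Z \left(- 3 \left(-3 + 2 \left(-3\right)\right)\right) + 4 = Z \left(- 3 \left(-3 - 6\right)\right) + 4 = Z \left(\left(-3\right) \left(-9\right)\right) + 4 = Z 27 + 4 = 27 Z + 4 = 4 + 27 Z$)
$y{\left(u \right)} \left(500 - 1064\right) = \left(4 + 27 \cdot 11\right) \left(500 - 1064\right) = \left(4 + 297\right) \left(-564\right) = 301 \left(-564\right) = -169764$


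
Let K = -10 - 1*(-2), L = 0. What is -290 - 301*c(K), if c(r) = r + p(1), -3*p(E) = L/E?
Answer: 2118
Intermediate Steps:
p(E) = 0 (p(E) = -0/E = -⅓*0 = 0)
K = -8 (K = -10 + 2 = -8)
c(r) = r (c(r) = r + 0 = r)
-290 - 301*c(K) = -290 - 301*(-8) = -290 + 2408 = 2118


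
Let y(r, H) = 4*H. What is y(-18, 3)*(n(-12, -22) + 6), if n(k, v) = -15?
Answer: -108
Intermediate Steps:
y(-18, 3)*(n(-12, -22) + 6) = (4*3)*(-15 + 6) = 12*(-9) = -108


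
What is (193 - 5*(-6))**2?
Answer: 49729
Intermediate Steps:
(193 - 5*(-6))**2 = (193 + 30)**2 = 223**2 = 49729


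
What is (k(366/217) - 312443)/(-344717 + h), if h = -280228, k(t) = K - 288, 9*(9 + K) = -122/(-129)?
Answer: 363091018/725561145 ≈ 0.50043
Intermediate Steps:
K = -10327/1161 (K = -9 + (-122/(-129))/9 = -9 + (-122*(-1/129))/9 = -9 + (⅑)*(122/129) = -9 + 122/1161 = -10327/1161 ≈ -8.8949)
k(t) = -344695/1161 (k(t) = -10327/1161 - 288 = -344695/1161)
(k(366/217) - 312443)/(-344717 + h) = (-344695/1161 - 312443)/(-344717 - 280228) = -363091018/1161/(-624945) = -363091018/1161*(-1/624945) = 363091018/725561145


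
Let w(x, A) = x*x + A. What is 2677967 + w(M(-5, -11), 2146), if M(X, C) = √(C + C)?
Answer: 2680091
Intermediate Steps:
M(X, C) = √2*√C (M(X, C) = √(2*C) = √2*√C)
w(x, A) = A + x² (w(x, A) = x² + A = A + x²)
2677967 + w(M(-5, -11), 2146) = 2677967 + (2146 + (√2*√(-11))²) = 2677967 + (2146 + (√2*(I*√11))²) = 2677967 + (2146 + (I*√22)²) = 2677967 + (2146 - 22) = 2677967 + 2124 = 2680091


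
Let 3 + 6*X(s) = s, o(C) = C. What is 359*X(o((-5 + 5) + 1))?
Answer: -359/3 ≈ -119.67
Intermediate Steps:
X(s) = -½ + s/6
359*X(o((-5 + 5) + 1)) = 359*(-½ + ((-5 + 5) + 1)/6) = 359*(-½ + (0 + 1)/6) = 359*(-½ + (⅙)*1) = 359*(-½ + ⅙) = 359*(-⅓) = -359/3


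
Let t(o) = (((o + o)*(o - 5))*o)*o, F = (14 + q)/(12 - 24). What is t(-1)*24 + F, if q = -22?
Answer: 866/3 ≈ 288.67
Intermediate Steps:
F = 2/3 (F = (14 - 22)/(12 - 24) = -8/(-12) = -8*(-1/12) = 2/3 ≈ 0.66667)
t(o) = 2*o**3*(-5 + o) (t(o) = (((2*o)*(-5 + o))*o)*o = ((2*o*(-5 + o))*o)*o = (2*o**2*(-5 + o))*o = 2*o**3*(-5 + o))
t(-1)*24 + F = (2*(-1)**3*(-5 - 1))*24 + 2/3 = (2*(-1)*(-6))*24 + 2/3 = 12*24 + 2/3 = 288 + 2/3 = 866/3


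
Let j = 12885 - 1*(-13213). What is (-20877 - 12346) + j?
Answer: -7125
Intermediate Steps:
j = 26098 (j = 12885 + 13213 = 26098)
(-20877 - 12346) + j = (-20877 - 12346) + 26098 = -33223 + 26098 = -7125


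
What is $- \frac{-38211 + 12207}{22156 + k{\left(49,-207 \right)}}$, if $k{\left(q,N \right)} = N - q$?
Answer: $\frac{2167}{1825} \approx 1.1874$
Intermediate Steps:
$- \frac{-38211 + 12207}{22156 + k{\left(49,-207 \right)}} = - \frac{-38211 + 12207}{22156 - 256} = - \frac{-26004}{22156 - 256} = - \frac{-26004}{21900} = \left(-1\right) \left(- \frac{2167}{1825}\right) = \frac{2167}{1825}$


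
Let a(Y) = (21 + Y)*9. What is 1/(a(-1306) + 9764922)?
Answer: 1/9753357 ≈ 1.0253e-7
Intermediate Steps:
a(Y) = 189 + 9*Y
1/(a(-1306) + 9764922) = 1/((189 + 9*(-1306)) + 9764922) = 1/((189 - 11754) + 9764922) = 1/(-11565 + 9764922) = 1/9753357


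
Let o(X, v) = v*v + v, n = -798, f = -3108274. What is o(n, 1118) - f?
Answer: 4359316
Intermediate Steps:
o(X, v) = v + v**2 (o(X, v) = v**2 + v = v + v**2)
o(n, 1118) - f = 1118*(1 + 1118) - 1*(-3108274) = 1118*1119 + 3108274 = 1251042 + 3108274 = 4359316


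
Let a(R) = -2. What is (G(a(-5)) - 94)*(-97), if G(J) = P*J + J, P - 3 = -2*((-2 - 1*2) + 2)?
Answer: 10670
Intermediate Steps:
P = 7 (P = 3 - 2*((-2 - 1*2) + 2) = 3 - 2*((-2 - 2) + 2) = 3 - 2*(-4 + 2) = 3 - 2*(-2) = 3 + 4 = 7)
G(J) = 8*J (G(J) = 7*J + J = 8*J)
(G(a(-5)) - 94)*(-97) = (8*(-2) - 94)*(-97) = (-16 - 94)*(-97) = -110*(-97) = 10670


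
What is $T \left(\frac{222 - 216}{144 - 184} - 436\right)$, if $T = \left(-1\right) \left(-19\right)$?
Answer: $- \frac{165737}{20} \approx -8286.8$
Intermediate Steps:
$T = 19$
$T \left(\frac{222 - 216}{144 - 184} - 436\right) = 19 \left(\frac{222 - 216}{144 - 184} - 436\right) = 19 \left(\frac{6}{-40} - 436\right) = 19 \left(6 \left(- \frac{1}{40}\right) - 436\right) = 19 \left(- \frac{3}{20} - 436\right) = 19 \left(- \frac{8723}{20}\right) = - \frac{165737}{20}$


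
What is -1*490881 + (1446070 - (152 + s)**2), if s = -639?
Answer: 718020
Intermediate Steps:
-1*490881 + (1446070 - (152 + s)**2) = -1*490881 + (1446070 - (152 - 639)**2) = -490881 + (1446070 - 1*(-487)**2) = -490881 + (1446070 - 1*237169) = -490881 + (1446070 - 237169) = -490881 + 1208901 = 718020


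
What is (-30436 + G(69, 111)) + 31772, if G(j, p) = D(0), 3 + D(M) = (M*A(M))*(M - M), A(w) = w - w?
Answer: 1333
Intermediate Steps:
A(w) = 0
D(M) = -3 (D(M) = -3 + (M*0)*(M - M) = -3 + 0*0 = -3 + 0 = -3)
G(j, p) = -3
(-30436 + G(69, 111)) + 31772 = (-30436 - 3) + 31772 = -30439 + 31772 = 1333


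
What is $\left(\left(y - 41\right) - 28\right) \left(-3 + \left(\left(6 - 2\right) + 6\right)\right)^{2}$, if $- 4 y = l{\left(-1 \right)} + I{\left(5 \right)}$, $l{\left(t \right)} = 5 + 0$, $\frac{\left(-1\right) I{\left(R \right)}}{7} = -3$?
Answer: $- \frac{7399}{2} \approx -3699.5$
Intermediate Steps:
$I{\left(R \right)} = 21$ ($I{\left(R \right)} = \left(-7\right) \left(-3\right) = 21$)
$l{\left(t \right)} = 5$
$y = - \frac{13}{2}$ ($y = - \frac{5 + 21}{4} = \left(- \frac{1}{4}\right) 26 = - \frac{13}{2} \approx -6.5$)
$\left(\left(y - 41\right) - 28\right) \left(-3 + \left(\left(6 - 2\right) + 6\right)\right)^{2} = \left(\left(- \frac{13}{2} - 41\right) - 28\right) \left(-3 + \left(\left(6 - 2\right) + 6\right)\right)^{2} = \left(- \frac{95}{2} - 28\right) \left(-3 + \left(4 + 6\right)\right)^{2} = - \frac{151 \left(-3 + 10\right)^{2}}{2} = - \frac{151 \cdot 7^{2}}{2} = \left(- \frac{151}{2}\right) 49 = - \frac{7399}{2}$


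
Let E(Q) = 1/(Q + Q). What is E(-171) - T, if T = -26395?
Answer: 9027089/342 ≈ 26395.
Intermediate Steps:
E(Q) = 1/(2*Q)
E(-171) - T = (½)/(-171) - 1*(-26395) = (½)*(-1/171) + 26395 = -1/342 + 26395 = 9027089/342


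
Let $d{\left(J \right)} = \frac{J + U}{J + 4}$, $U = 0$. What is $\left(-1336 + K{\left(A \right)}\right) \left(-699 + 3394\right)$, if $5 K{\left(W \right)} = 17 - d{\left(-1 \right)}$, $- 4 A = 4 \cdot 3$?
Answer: $- \frac{10773532}{3} \approx -3.5912 \cdot 10^{6}$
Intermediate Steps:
$A = -3$ ($A = - \frac{4 \cdot 3}{4} = \left(- \frac{1}{4}\right) 12 = -3$)
$d{\left(J \right)} = \frac{J}{4 + J}$ ($d{\left(J \right)} = \frac{J + 0}{J + 4} = \frac{J}{4 + J}$)
$K{\left(W \right)} = \frac{52}{15}$ ($K{\left(W \right)} = \frac{17 - - \frac{1}{4 - 1}}{5} = \frac{17 - - \frac{1}{3}}{5} = \frac{17 + \frac{1}{3}}{5} = \frac{1}{5} \cdot \frac{52}{3} = \frac{52}{15}$)
$\left(-1336 + K{\left(A \right)}\right) \left(-699 + 3394\right) = \left(-1336 + \frac{52}{15}\right) \left(-699 + 3394\right) = \left(- \frac{19988}{15}\right) 2695 = - \frac{10773532}{3}$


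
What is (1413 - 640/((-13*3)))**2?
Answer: 3107728009/1521 ≈ 2.0432e+6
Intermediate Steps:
(1413 - 640/((-13*3)))**2 = (1413 - 640/(-39))**2 = (1413 - 640*(-1/39))**2 = (1413 + 640/39)**2 = (55747/39)**2 = 3107728009/1521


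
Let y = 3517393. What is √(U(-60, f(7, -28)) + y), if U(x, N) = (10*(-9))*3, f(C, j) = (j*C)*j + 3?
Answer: √3517123 ≈ 1875.4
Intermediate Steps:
f(C, j) = 3 + C*j² (f(C, j) = (C*j)*j + 3 = C*j² + 3 = 3 + C*j²)
U(x, N) = -270 (U(x, N) = -90*3 = -270)
√(U(-60, f(7, -28)) + y) = √(-270 + 3517393) = √3517123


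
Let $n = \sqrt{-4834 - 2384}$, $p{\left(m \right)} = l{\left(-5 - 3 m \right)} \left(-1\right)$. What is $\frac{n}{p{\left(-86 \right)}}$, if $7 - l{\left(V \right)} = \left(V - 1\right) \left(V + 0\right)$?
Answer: $\frac{3 i \sqrt{802}}{63749} \approx 0.0013327 i$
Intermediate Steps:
$l{\left(V \right)} = 7 - V \left(-1 + V\right)$ ($l{\left(V \right)} = 7 - \left(V - 1\right) \left(V + 0\right) = 7 - \left(-1 + V\right) V = 7 - V \left(-1 + V\right)$)
$p{\left(m \right)} = -2 + \left(-5 - 3 m\right)^{2} + 3 m$ ($p{\left(m \right)} = \left(7 - \left(5 + 3 m\right) - \left(-5 - 3 m\right)^{2}\right) \left(-1\right) = \left(2 - \left(-5 - 3 m\right)^{2} - 3 m\right) \left(-1\right) = -2 + \left(-5 - 3 m\right)^{2} + 3 m$)
$n = 3 i \sqrt{802}$ ($n = \sqrt{-7218} = 3 i \sqrt{802} \approx 84.959 i$)
$\frac{n}{p{\left(-86 \right)}} = \frac{3 i \sqrt{802}}{23 + 9 \left(-86\right)^{2} + 33 \left(-86\right)} = \frac{3 i \sqrt{802}}{23 + 9 \cdot 7396 - 2838} = \frac{3 i \sqrt{802}}{23 + 66564 - 2838} = \frac{3 i \sqrt{802}}{63749}$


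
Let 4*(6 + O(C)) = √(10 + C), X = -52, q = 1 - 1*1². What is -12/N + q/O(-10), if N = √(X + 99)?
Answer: -12*√47/47 ≈ -1.7504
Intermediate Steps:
q = 0 (q = 1 - 1*1 = 1 - 1 = 0)
O(C) = -6 + √(10 + C)/4
N = √47 (N = √(-52 + 99) = √47 ≈ 6.8557)
-12/N + q/O(-10) = -12*√47/47 + 0/(-6 + √(10 - 10)/4) = -12*√47/47 + 0/(-6 + √0/4) = -12*√47/47 + 0/(-6 + (¼)*0) = -12*√47/47 + 0/(-6 + 0) = -12*√47/47 + 0/(-6) = -12*√47/47 + 0*(-⅙) = -12*√47/47 + 0 = -12*√47/47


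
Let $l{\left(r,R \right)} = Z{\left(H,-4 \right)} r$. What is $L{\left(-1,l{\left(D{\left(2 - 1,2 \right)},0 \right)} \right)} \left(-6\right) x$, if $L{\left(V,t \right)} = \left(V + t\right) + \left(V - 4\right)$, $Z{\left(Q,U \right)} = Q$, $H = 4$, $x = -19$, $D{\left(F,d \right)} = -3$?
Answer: $-2052$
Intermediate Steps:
$l{\left(r,R \right)} = 4 r$
$L{\left(V,t \right)} = -4 + t + 2 V$ ($L{\left(V,t \right)} = \left(V + t\right) + \left(-4 + V\right) = -4 + t + 2 V$)
$L{\left(-1,l{\left(D{\left(2 - 1,2 \right)},0 \right)} \right)} \left(-6\right) x = \left(-4 + 4 \left(-3\right) + 2 \left(-1\right)\right) \left(-6\right) \left(-19\right) = \left(-4 - 12 - 2\right) \left(-6\right) \left(-19\right) = \left(-18\right) \left(-6\right) \left(-19\right) = 108 \left(-19\right) = -2052$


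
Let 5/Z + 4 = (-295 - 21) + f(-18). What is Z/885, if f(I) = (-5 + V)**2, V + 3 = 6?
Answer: -1/55932 ≈ -1.7879e-5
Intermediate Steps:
V = 3 (V = -3 + 6 = 3)
f(I) = 4 (f(I) = (-5 + 3)**2 = (-2)**2 = 4)
Z = -5/316 (Z = 5/(-4 + ((-295 - 21) + 4)) = 5/(-4 + (-316 + 4)) = 5/(-4 - 312) = 5/(-316) = 5*(-1/316) = -5/316 ≈ -0.015823)
Z/885 = -5/316/885 = -5/316*1/885 = -1/55932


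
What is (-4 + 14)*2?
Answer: 20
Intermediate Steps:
(-4 + 14)*2 = 10*2 = 20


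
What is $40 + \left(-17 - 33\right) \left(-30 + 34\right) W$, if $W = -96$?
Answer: $19240$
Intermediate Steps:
$40 + \left(-17 - 33\right) \left(-30 + 34\right) W = 40 + \left(-17 - 33\right) \left(-30 + 34\right) \left(-96\right) = 40 + \left(-50\right) 4 \left(-96\right) = 40 - -19200 = 40 + 19200 = 19240$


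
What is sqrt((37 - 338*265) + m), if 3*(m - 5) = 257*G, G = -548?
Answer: 2*I*sqrt(307065)/3 ≈ 369.42*I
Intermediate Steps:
m = -140821/3 (m = 5 + (257*(-548))/3 = 5 + (1/3)*(-140836) = 5 - 140836/3 = -140821/3 ≈ -46940.)
sqrt((37 - 338*265) + m) = sqrt((37 - 338*265) - 140821/3) = sqrt((37 - 89570) - 140821/3) = sqrt(-89533 - 140821/3) = sqrt(-409420/3) = 2*I*sqrt(307065)/3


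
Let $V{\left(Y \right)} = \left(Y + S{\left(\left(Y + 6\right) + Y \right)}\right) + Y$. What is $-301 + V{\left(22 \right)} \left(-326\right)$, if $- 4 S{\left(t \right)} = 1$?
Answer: $- \frac{29127}{2} \approx -14564.0$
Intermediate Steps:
$S{\left(t \right)} = - \frac{1}{4}$ ($S{\left(t \right)} = \left(- \frac{1}{4}\right) 1 = - \frac{1}{4}$)
$V{\left(Y \right)} = - \frac{1}{4} + 2 Y$ ($V{\left(Y \right)} = \left(Y - \frac{1}{4}\right) + Y = \left(- \frac{1}{4} + Y\right) + Y = - \frac{1}{4} + 2 Y$)
$-301 + V{\left(22 \right)} \left(-326\right) = -301 + \left(- \frac{1}{4} + 2 \cdot 22\right) \left(-326\right) = -301 + \left(- \frac{1}{4} + 44\right) \left(-326\right) = -301 + \frac{175}{4} \left(-326\right) = -301 - \frac{28525}{2} = - \frac{29127}{2}$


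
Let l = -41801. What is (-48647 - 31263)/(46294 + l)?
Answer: -79910/4493 ≈ -17.785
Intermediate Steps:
(-48647 - 31263)/(46294 + l) = (-48647 - 31263)/(46294 - 41801) = -79910/4493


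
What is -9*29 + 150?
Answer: -111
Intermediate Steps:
-9*29 + 150 = -261 + 150 = -111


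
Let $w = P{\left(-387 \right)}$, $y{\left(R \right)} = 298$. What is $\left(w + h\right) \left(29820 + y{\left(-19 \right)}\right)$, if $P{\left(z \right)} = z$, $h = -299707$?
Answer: $-9038231092$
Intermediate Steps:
$w = -387$
$\left(w + h\right) \left(29820 + y{\left(-19 \right)}\right) = \left(-387 - 299707\right) \left(29820 + 298\right) = \left(-300094\right) 30118 = -9038231092$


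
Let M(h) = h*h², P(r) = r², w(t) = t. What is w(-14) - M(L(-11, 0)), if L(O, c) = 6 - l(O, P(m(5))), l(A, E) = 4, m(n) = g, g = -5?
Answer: -22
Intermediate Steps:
m(n) = -5
L(O, c) = 2 (L(O, c) = 6 - 1*4 = 6 - 4 = 2)
M(h) = h³
w(-14) - M(L(-11, 0)) = -14 - 1*2³ = -14 - 1*8 = -14 - 8 = -22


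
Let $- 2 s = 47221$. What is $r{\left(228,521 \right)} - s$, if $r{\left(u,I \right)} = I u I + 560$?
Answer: $\frac{123825437}{2} \approx 6.1913 \cdot 10^{7}$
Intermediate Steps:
$r{\left(u,I \right)} = 560 + u I^{2}$ ($r{\left(u,I \right)} = u I^{2} + 560 = 560 + u I^{2}$)
$s = - \frac{47221}{2}$ ($s = \left(- \frac{1}{2}\right) 47221 = - \frac{47221}{2} \approx -23611.0$)
$r{\left(228,521 \right)} - s = \left(560 + 228 \cdot 521^{2}\right) - - \frac{47221}{2} = \left(560 + 228 \cdot 271441\right) + \frac{47221}{2} = \left(560 + 61888548\right) + \frac{47221}{2} = 61889108 + \frac{47221}{2} = \frac{123825437}{2}$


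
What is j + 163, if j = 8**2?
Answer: 227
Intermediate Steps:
j = 64
j + 163 = 64 + 163 = 227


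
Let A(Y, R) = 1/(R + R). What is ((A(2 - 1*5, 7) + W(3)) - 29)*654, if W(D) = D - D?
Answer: -132435/7 ≈ -18919.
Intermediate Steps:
A(Y, R) = 1/(2*R)
W(D) = 0
((A(2 - 1*5, 7) + W(3)) - 29)*654 = (((1/2)/7 + 0) - 29)*654 = (((1/2)*(1/7) + 0) - 29)*654 = ((1/14 + 0) - 29)*654 = (1/14 - 29)*654 = -405/14*654 = -132435/7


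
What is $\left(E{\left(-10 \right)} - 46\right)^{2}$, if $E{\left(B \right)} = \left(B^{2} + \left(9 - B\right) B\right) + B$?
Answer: $21316$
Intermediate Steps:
$E{\left(B \right)} = B + B^{2} + B \left(9 - B\right)$ ($E{\left(B \right)} = \left(B^{2} + B \left(9 - B\right)\right) + B = B + B^{2} + B \left(9 - B\right)$)
$\left(E{\left(-10 \right)} - 46\right)^{2} = \left(10 \left(-10\right) - 46\right)^{2} = \left(-100 - 46\right)^{2} = \left(-146\right)^{2} = 21316$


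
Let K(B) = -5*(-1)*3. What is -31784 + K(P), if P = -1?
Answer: -31769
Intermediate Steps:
K(B) = 15 (K(B) = 5*3 = 15)
-31784 + K(P) = -31784 + 15 = -31769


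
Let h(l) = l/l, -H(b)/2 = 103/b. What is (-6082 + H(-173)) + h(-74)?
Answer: -1051807/173 ≈ -6079.8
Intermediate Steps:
H(b) = -206/b
h(l) = 1
(-6082 + H(-173)) + h(-74) = (-6082 - 206/(-173)) + 1 = (-6082 - 206*(-1/173)) + 1 = (-6082 + 206/173) + 1 = -1051980/173 + 1 = -1051807/173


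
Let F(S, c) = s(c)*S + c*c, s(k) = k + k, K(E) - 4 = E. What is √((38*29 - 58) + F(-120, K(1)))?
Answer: I*√131 ≈ 11.446*I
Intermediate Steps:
K(E) = 4 + E
s(k) = 2*k
F(S, c) = c² + 2*S*c (F(S, c) = (2*c)*S + c*c = 2*S*c + c² = c² + 2*S*c)
√((38*29 - 58) + F(-120, K(1))) = √((38*29 - 58) + (4 + 1)*((4 + 1) + 2*(-120))) = √((1102 - 58) + 5*(5 - 240)) = √(1044 + 5*(-235)) = √(1044 - 1175) = √(-131) = I*√131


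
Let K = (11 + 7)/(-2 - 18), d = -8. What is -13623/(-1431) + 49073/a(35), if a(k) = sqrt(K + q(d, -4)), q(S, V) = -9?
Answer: 4541/477 - 49073*I*sqrt(110)/33 ≈ 9.5199 - 15596.0*I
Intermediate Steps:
K = -9/10 (K = 18/(-20) = 18*(-1/20) = -9/10 ≈ -0.90000)
a(k) = 3*I*sqrt(110)/10 (a(k) = sqrt(-9/10 - 9) = sqrt(-99/10) = 3*I*sqrt(110)/10)
-13623/(-1431) + 49073/a(35) = -13623/(-1431) + 49073/((3*I*sqrt(110)/10)) = -13623*(-1/1431) + 49073*(-I*sqrt(110)/33) = 4541/477 - 49073*I*sqrt(110)/33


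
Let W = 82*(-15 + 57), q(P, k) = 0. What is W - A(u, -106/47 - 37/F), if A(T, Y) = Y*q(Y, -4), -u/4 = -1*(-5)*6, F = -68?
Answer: 3444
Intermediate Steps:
u = -120 (u = -4*(-1*(-5))*6 = -20*6 = -4*30 = -120)
A(T, Y) = 0 (A(T, Y) = Y*0 = 0)
W = 3444 (W = 82*42 = 3444)
W - A(u, -106/47 - 37/F) = 3444 - 1*0 = 3444 + 0 = 3444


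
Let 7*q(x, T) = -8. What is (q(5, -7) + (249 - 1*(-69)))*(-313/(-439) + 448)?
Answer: 436912730/3073 ≈ 1.4218e+5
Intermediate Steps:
q(x, T) = -8/7 (q(x, T) = (1/7)*(-8) = -8/7)
(q(5, -7) + (249 - 1*(-69)))*(-313/(-439) + 448) = (-8/7 + (249 - 1*(-69)))*(-313/(-439) + 448) = (-8/7 + (249 + 69))*(-313*(-1/439) + 448) = (-8/7 + 318)*(313/439 + 448) = (2218/7)*(196985/439) = 436912730/3073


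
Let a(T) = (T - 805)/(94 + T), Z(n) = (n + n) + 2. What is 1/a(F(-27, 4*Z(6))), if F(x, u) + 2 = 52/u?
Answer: -1301/11285 ≈ -0.11529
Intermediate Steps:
Z(n) = 2 + 2*n (Z(n) = 2*n + 2 = 2 + 2*n)
F(x, u) = -2 + 52/u
a(T) = (-805 + T)/(94 + T)
1/a(F(-27, 4*Z(6))) = 1/((-805 + (-2 + 52/((4*(2 + 2*6)))))/(94 + (-2 + 52/((4*(2 + 2*6)))))) = 1/((-805 + (-2 + 52/((4*(2 + 12)))))/(94 + (-2 + 52/((4*(2 + 12)))))) = 1/((-805 + (-2 + 52/((4*14))))/(94 + (-2 + 52/((4*14))))) = 1/((-805 + (-2 + 52/56))/(94 + (-2 + 52/56))) = 1/((-805 + (-2 + 52*(1/56)))/(94 + (-2 + 52*(1/56)))) = 1/((-805 + (-2 + 13/14))/(94 + (-2 + 13/14))) = 1/((-805 - 15/14)/(94 - 15/14)) = 1/(-11285/14/(1301/14)) = 1/((14/1301)*(-11285/14)) = 1/(-11285/1301) = -1301/11285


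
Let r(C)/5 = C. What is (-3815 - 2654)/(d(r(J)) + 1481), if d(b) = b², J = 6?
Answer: -6469/2381 ≈ -2.7169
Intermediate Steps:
r(C) = 5*C
(-3815 - 2654)/(d(r(J)) + 1481) = (-3815 - 2654)/((5*6)² + 1481) = -6469/(30² + 1481) = -6469/(900 + 1481) = -6469/2381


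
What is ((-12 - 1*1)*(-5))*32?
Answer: 2080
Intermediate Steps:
((-12 - 1*1)*(-5))*32 = ((-12 - 1)*(-5))*32 = -13*(-5)*32 = 65*32 = 2080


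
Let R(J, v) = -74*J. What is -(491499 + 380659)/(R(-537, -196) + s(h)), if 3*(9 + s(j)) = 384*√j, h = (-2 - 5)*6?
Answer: -11549988394/526360523 + 111636224*I*√42/1579081569 ≈ -21.943 + 0.45817*I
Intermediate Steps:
h = -42 (h = -7*6 = -42)
s(j) = -9 + 128*√j (s(j) = -9 + (384*√j)/3 = -9 + 128*√j)
-(491499 + 380659)/(R(-537, -196) + s(h)) = -(491499 + 380659)/(-74*(-537) + (-9 + 128*√(-42))) = -872158/(39738 + (-9 + 128*(I*√42))) = -872158/(39738 + (-9 + 128*I*√42)) = -872158/(39729 + 128*I*√42)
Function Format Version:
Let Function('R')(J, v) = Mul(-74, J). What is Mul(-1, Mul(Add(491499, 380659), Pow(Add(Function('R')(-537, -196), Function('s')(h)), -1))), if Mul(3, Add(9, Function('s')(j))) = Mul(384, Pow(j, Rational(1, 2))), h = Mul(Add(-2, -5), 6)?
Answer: Add(Rational(-11549988394, 526360523), Mul(Rational(111636224, 1579081569), I, Pow(42, Rational(1, 2)))) ≈ Add(-21.943, Mul(0.45817, I))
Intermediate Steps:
h = -42 (h = Mul(-7, 6) = -42)
Function('s')(j) = Add(-9, Mul(128, Pow(j, Rational(1, 2)))) (Function('s')(j) = Add(-9, Mul(Rational(1, 3), Mul(384, Pow(j, Rational(1, 2))))) = Add(-9, Mul(128, Pow(j, Rational(1, 2)))))
Mul(-1, Mul(Add(491499, 380659), Pow(Add(Function('R')(-537, -196), Function('s')(h)), -1))) = Mul(-1, Mul(Add(491499, 380659), Pow(Add(Mul(-74, -537), Add(-9, Mul(128, Pow(-42, Rational(1, 2))))), -1))) = Mul(-1, Mul(872158, Pow(Add(39738, Add(-9, Mul(128, Mul(I, Pow(42, Rational(1, 2)))))), -1))) = Mul(-1, Mul(872158, Pow(Add(39738, Add(-9, Mul(128, I, Pow(42, Rational(1, 2))))), -1))) = Mul(-1, Mul(872158, Pow(Add(39729, Mul(128, I, Pow(42, Rational(1, 2)))), -1))) = Mul(-872158, Pow(Add(39729, Mul(128, I, Pow(42, Rational(1, 2)))), -1))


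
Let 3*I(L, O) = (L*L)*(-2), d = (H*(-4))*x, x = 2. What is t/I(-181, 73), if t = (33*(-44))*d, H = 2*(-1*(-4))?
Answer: -139392/32761 ≈ -4.2548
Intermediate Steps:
H = 8 (H = 2*4 = 8)
d = -64 (d = (8*(-4))*2 = -32*2 = -64)
t = 92928 (t = (33*(-44))*(-64) = -1452*(-64) = 92928)
I(L, O) = -2*L²/3 (I(L, O) = ((L*L)*(-2))/3 = (L²*(-2))/3 = (-2*L²)/3 = -2*L²/3)
t/I(-181, 73) = 92928/((-⅔*(-181)²)) = 92928/((-⅔*32761)) = 92928/(-65522/3) = 92928*(-3/65522) = -139392/32761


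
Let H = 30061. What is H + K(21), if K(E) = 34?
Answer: 30095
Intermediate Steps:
H + K(21) = 30061 + 34 = 30095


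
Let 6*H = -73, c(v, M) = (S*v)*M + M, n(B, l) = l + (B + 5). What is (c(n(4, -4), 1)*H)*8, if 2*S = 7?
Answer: -5402/3 ≈ -1800.7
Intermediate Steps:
n(B, l) = 5 + B + l (n(B, l) = l + (5 + B) = 5 + B + l)
S = 7/2 (S = (½)*7 = 7/2 ≈ 3.5000)
c(v, M) = M + 7*M*v/2 (c(v, M) = (7*v/2)*M + M = 7*M*v/2 + M = M + 7*M*v/2)
H = -73/6 (H = (⅙)*(-73) = -73/6 ≈ -12.167)
(c(n(4, -4), 1)*H)*8 = (((½)*1*(2 + 7*(5 + 4 - 4)))*(-73/6))*8 = (((½)*1*(2 + 7*5))*(-73/6))*8 = (((½)*1*(2 + 35))*(-73/6))*8 = (((½)*1*37)*(-73/6))*8 = ((37/2)*(-73/6))*8 = -2701/12*8 = -5402/3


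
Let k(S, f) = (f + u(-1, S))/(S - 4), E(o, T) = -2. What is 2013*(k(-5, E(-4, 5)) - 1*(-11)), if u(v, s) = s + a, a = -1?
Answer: 71797/3 ≈ 23932.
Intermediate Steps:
u(v, s) = -1 + s (u(v, s) = s - 1 = -1 + s)
k(S, f) = (-1 + S + f)/(-4 + S) (k(S, f) = (f + (-1 + S))/(S - 4) = (-1 + S + f)/(-4 + S))
2013*(k(-5, E(-4, 5)) - 1*(-11)) = 2013*((-1 - 5 - 2)/(-4 - 5) - 1*(-11)) = 2013*(-8/(-9) + 11) = 2013*(-1/9*(-8) + 11) = 2013*(8/9 + 11) = 2013*(107/9) = 71797/3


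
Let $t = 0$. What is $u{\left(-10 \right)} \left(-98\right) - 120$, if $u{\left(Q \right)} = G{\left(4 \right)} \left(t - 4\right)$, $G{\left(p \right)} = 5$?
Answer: $1840$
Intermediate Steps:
$u{\left(Q \right)} = -20$ ($u{\left(Q \right)} = 5 \left(0 - 4\right) = 5 \left(-4\right) = -20$)
$u{\left(-10 \right)} \left(-98\right) - 120 = \left(-20\right) \left(-98\right) - 120 = 1960 - 120 = 1840$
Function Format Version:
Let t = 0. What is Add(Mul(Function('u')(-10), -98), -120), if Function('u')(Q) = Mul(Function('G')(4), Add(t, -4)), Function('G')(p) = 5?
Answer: 1840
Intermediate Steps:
Function('u')(Q) = -20 (Function('u')(Q) = Mul(5, Add(0, -4)) = Mul(5, -4) = -20)
Add(Mul(Function('u')(-10), -98), -120) = Add(Mul(-20, -98), -120) = Add(1960, -120) = 1840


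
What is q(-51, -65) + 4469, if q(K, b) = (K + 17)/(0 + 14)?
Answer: 31266/7 ≈ 4466.6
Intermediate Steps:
q(K, b) = 17/14 + K/14 (q(K, b) = (17 + K)/14 = (17 + K)*(1/14) = 17/14 + K/14)
q(-51, -65) + 4469 = (17/14 + (1/14)*(-51)) + 4469 = (17/14 - 51/14) + 4469 = -17/7 + 4469 = 31266/7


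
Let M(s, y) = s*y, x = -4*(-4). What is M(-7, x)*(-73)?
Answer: 8176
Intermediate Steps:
x = 16
M(-7, x)*(-73) = -7*16*(-73) = -112*(-73) = 8176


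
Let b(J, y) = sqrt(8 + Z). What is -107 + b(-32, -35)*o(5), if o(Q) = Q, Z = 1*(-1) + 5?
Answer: -107 + 10*sqrt(3) ≈ -89.679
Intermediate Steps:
Z = 4 (Z = -1 + 5 = 4)
b(J, y) = 2*sqrt(3) (b(J, y) = sqrt(8 + 4) = sqrt(12) = 2*sqrt(3))
-107 + b(-32, -35)*o(5) = -107 + (2*sqrt(3))*5 = -107 + 10*sqrt(3)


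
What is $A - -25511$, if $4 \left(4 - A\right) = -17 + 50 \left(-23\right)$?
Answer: $\frac{103227}{4} \approx 25807.0$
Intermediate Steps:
$A = \frac{1183}{4}$ ($A = 4 - \frac{-17 + 50 \left(-23\right)}{4} = 4 - \frac{-17 - 1150}{4} = 4 - - \frac{1167}{4} = 4 + \frac{1167}{4} = \frac{1183}{4} \approx 295.75$)
$A - -25511 = \frac{1183}{4} - -25511 = \frac{1183}{4} + 25511 = \frac{103227}{4}$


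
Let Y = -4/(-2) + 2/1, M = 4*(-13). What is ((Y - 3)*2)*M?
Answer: -104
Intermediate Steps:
M = -52
Y = 4 (Y = -4*(-½) + 2*1 = 2 + 2 = 4)
((Y - 3)*2)*M = ((4 - 3)*2)*(-52) = (1*2)*(-52) = 2*(-52) = -104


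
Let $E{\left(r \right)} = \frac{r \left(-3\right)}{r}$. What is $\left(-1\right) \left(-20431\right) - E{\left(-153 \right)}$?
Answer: $20434$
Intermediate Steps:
$E{\left(r \right)} = -3$ ($E{\left(r \right)} = \frac{\left(-3\right) r}{r} = -3$)
$\left(-1\right) \left(-20431\right) - E{\left(-153 \right)} = \left(-1\right) \left(-20431\right) - -3 = 20431 + 3 = 20434$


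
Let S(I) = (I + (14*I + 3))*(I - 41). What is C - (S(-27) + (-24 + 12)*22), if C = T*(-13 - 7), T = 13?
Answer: -27332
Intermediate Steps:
C = -260 (C = 13*(-13 - 7) = 13*(-20) = -260)
S(I) = (-41 + I)*(3 + 15*I) (S(I) = (I + (3 + 14*I))*(-41 + I) = (3 + 15*I)*(-41 + I) = (-41 + I)*(3 + 15*I))
C - (S(-27) + (-24 + 12)*22) = -260 - ((-123 - 612*(-27) + 15*(-27)**2) + (-24 + 12)*22) = -260 - ((-123 + 16524 + 15*729) - 12*22) = -260 - ((-123 + 16524 + 10935) - 264) = -260 - (27336 - 264) = -260 - 1*27072 = -260 - 27072 = -27332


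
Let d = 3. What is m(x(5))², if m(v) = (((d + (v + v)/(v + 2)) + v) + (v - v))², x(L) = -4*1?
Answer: 81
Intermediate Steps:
x(L) = -4
m(v) = (3 + v + 2*v/(2 + v))² (m(v) = (((3 + (v + v)/(v + 2)) + v) + (v - v))² = (((3 + (2*v)/(2 + v)) + v) + 0)² = (((3 + 2*v/(2 + v)) + v) + 0)² = ((3 + v + 2*v/(2 + v)) + 0)² = (3 + v + 2*v/(2 + v))²)
m(x(5))² = ((6 + (-4)² + 7*(-4))²/(2 - 4)²)² = ((6 + 16 - 28)²/(-2)²)² = ((¼)*(-6)²)² = ((¼)*36)² = 9² = 81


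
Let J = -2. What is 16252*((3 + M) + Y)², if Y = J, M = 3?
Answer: 260032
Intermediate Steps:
Y = -2
16252*((3 + M) + Y)² = 16252*((3 + 3) - 2)² = 16252*(6 - 2)² = 16252*4² = 16252*16 = 260032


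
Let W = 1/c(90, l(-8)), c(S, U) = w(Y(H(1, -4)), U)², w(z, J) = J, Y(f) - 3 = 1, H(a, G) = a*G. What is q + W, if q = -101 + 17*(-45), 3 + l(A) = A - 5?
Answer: -221695/256 ≈ -866.00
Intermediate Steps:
H(a, G) = G*a
Y(f) = 4 (Y(f) = 3 + 1 = 4)
l(A) = -8 + A (l(A) = -3 + (A - 5) = -3 + (-5 + A) = -8 + A)
q = -866 (q = -101 - 765 = -866)
c(S, U) = U²
W = 1/256 (W = 1/((-8 - 8)²) = 1/((-16)²) = 1/256 ≈ 0.0039063)
q + W = -866 + 1/256 = -221695/256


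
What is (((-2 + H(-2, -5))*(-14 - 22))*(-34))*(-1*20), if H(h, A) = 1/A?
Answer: 53856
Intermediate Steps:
(((-2 + H(-2, -5))*(-14 - 22))*(-34))*(-1*20) = (((-2 + 1/(-5))*(-14 - 22))*(-34))*(-1*20) = (((-2 - ⅕)*(-36))*(-34))*(-20) = (-11/5*(-36)*(-34))*(-20) = ((396/5)*(-34))*(-20) = -13464/5*(-20) = 53856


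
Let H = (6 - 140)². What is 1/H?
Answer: 1/17956 ≈ 5.5692e-5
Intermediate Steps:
H = 17956 (H = (-134)² = 17956)
1/H = 1/17956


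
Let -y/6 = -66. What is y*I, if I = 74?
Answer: 29304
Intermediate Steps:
y = 396 (y = -6*(-66) = 396)
y*I = 396*74 = 29304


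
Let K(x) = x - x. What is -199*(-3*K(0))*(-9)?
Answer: 0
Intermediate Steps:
K(x) = 0
-199*(-3*K(0))*(-9) = -199*(-3*0)*(-9) = -0*(-9) = -199*0 = 0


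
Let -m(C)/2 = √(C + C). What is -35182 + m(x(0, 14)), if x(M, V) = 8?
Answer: -35190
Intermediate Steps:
m(C) = -2*√2*√C (m(C) = -2*√(C + C) = -2*√2*√C)
-35182 + m(x(0, 14)) = -35182 - 2*√2*√8 = -35182 - 2*√2*2*√2 = -35182 - 8 = -35190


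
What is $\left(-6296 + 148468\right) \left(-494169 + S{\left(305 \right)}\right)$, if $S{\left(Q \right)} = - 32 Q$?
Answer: $-71644593788$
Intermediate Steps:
$\left(-6296 + 148468\right) \left(-494169 + S{\left(305 \right)}\right) = \left(-6296 + 148468\right) \left(-494169 - 9760\right) = 142172 \left(-494169 - 9760\right) = 142172 \left(-503929\right) = -71644593788$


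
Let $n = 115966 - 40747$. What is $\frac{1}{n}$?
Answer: $\frac{1}{75219} \approx 1.3295 \cdot 10^{-5}$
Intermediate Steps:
$n = 75219$
$\frac{1}{n} = \frac{1}{75219}$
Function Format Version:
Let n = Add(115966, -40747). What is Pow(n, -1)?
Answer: Rational(1, 75219) ≈ 1.3295e-5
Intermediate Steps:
n = 75219
Pow(n, -1) = Pow(75219, -1) = Rational(1, 75219)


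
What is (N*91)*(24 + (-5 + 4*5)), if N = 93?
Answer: 330057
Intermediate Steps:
(N*91)*(24 + (-5 + 4*5)) = (93*91)*(24 + (-5 + 4*5)) = 8463*(24 + (-5 + 20)) = 8463*(24 + 15) = 8463*39 = 330057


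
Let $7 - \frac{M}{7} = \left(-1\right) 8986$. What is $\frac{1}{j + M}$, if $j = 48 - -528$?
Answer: $\frac{1}{63527} \approx 1.5741 \cdot 10^{-5}$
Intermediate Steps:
$j = 576$ ($j = 48 + 528 = 576$)
$M = 62951$ ($M = 49 - 7 \left(\left(-1\right) 8986\right) = 49 - -62902 = 49 + 62902 = 62951$)
$\frac{1}{j + M} = \frac{1}{576 + 62951} = \frac{1}{63527}$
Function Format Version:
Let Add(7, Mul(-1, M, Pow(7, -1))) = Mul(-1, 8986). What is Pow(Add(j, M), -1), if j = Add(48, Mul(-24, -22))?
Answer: Rational(1, 63527) ≈ 1.5741e-5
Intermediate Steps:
j = 576 (j = Add(48, 528) = 576)
M = 62951 (M = Add(49, Mul(-7, Mul(-1, 8986))) = Add(49, Mul(-7, -8986)) = Add(49, 62902) = 62951)
Pow(Add(j, M), -1) = Pow(Add(576, 62951), -1) = Pow(63527, -1) = Rational(1, 63527)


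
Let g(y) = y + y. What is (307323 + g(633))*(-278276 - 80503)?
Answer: -110715252831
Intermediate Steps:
g(y) = 2*y
(307323 + g(633))*(-278276 - 80503) = (307323 + 2*633)*(-278276 - 80503) = (307323 + 1266)*(-358779) = 308589*(-358779) = -110715252831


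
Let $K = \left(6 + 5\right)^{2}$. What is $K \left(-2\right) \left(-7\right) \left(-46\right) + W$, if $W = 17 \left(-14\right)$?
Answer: $-78162$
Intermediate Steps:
$K = 121$ ($K = 11^{2} = 121$)
$W = -238$
$K \left(-2\right) \left(-7\right) \left(-46\right) + W = 121 \left(-2\right) \left(-7\right) \left(-46\right) - 238 = \left(-242\right) \left(-7\right) \left(-46\right) - 238 = 1694 \left(-46\right) - 238 = -77924 - 238 = -78162$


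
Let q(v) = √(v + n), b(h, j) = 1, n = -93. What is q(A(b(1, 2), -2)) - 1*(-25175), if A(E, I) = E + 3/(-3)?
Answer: 25175 + I*√93 ≈ 25175.0 + 9.6436*I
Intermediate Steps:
A(E, I) = -1 + E (A(E, I) = E + 3*(-⅓) = E - 1 = -1 + E)
q(v) = √(-93 + v) (q(v) = √(v - 93) = √(-93 + v))
q(A(b(1, 2), -2)) - 1*(-25175) = √(-93 + (-1 + 1)) - 1*(-25175) = √(-93 + 0) + 25175 = √(-93) + 25175 = I*√93 + 25175 = 25175 + I*√93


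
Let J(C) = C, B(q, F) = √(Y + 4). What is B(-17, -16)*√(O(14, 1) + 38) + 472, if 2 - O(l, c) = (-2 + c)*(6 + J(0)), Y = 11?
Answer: 472 + √690 ≈ 498.27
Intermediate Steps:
B(q, F) = √15 (B(q, F) = √(11 + 4) = √15)
O(l, c) = 14 - 6*c (O(l, c) = 2 - (-2 + c)*(6 + 0) = 2 - (-2 + c)*6 = 2 - (-12 + 6*c) = 2 + (12 - 6*c) = 14 - 6*c)
B(-17, -16)*√(O(14, 1) + 38) + 472 = √15*√((14 - 6*1) + 38) + 472 = √15*√((14 - 6) + 38) + 472 = √15*√(8 + 38) + 472 = √15*√46 + 472 = √690 + 472 = 472 + √690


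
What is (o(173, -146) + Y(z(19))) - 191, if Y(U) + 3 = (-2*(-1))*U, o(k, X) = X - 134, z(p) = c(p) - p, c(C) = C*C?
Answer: 210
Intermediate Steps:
c(C) = C²
z(p) = p² - p
o(k, X) = -134 + X
Y(U) = -3 + 2*U (Y(U) = -3 + (-2*(-1))*U = -3 + 2*U)
(o(173, -146) + Y(z(19))) - 191 = ((-134 - 146) + (-3 + 2*(19*(-1 + 19)))) - 191 = (-280 + (-3 + 2*(19*18))) - 191 = (-280 + (-3 + 2*342)) - 191 = (-280 + (-3 + 684)) - 191 = (-280 + 681) - 191 = 401 - 191 = 210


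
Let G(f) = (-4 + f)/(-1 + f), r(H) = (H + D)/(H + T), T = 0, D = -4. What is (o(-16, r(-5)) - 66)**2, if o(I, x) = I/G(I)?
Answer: 158404/25 ≈ 6336.2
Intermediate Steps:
r(H) = (-4 + H)/H (r(H) = (H - 4)/(H + 0) = (-4 + H)/H)
G(f) = (-4 + f)/(-1 + f)
o(I, x) = I*(-1 + I)/(-4 + I) (o(I, x) = I/(((-4 + I)/(-1 + I))) = I*((-1 + I)/(-4 + I)) = I*(-1 + I)/(-4 + I))
(o(-16, r(-5)) - 66)**2 = (-16*(-1 - 16)/(-4 - 16) - 66)**2 = (-16*(-17)/(-20) - 66)**2 = (-16*(-1/20)*(-17) - 66)**2 = (-68/5 - 66)**2 = (-398/5)**2 = 158404/25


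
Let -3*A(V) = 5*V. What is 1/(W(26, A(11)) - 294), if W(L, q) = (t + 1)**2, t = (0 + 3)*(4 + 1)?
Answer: -1/38 ≈ -0.026316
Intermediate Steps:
A(V) = -5*V/3
t = 15 (t = 3*5 = 15)
W(L, q) = 256 (W(L, q) = (15 + 1)**2 = 16**2 = 256)
1/(W(26, A(11)) - 294) = 1/(256 - 294) = 1/(-38) = -1/38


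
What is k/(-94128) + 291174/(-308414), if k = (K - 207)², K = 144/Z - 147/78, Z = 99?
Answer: -554547264278877/395761670862272 ≈ -1.4012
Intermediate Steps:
K = -123/286 (K = 144/99 - 147/78 = 144*(1/99) - 147*1/78 = 16/11 - 49/26 = -123/286 ≈ -0.43007)
k = 3519455625/81796 (k = (-123/286 - 207)² = (-59325/286)² = 3519455625/81796 ≈ 43027.)
k/(-94128) + 291174/(-308414) = (3519455625/81796)/(-94128) + 291174/(-308414) = (3519455625/81796)*(-1/94128) + 291174*(-1/308414) = -1173151875/2566431296 - 145587/154207 = -554547264278877/395761670862272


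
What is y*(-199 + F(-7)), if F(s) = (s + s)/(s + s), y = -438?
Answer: 86724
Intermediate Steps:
F(s) = 1 (F(s) = (2*s)/((2*s)) = (2*s)*(1/(2*s)) = 1)
y*(-199 + F(-7)) = -438*(-199 + 1) = -438*(-198) = 86724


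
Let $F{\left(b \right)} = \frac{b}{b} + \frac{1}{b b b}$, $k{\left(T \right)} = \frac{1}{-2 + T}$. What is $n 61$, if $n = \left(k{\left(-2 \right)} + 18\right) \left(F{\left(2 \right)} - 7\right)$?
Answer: $- \frac{203557}{32} \approx -6361.2$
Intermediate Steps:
$F{\left(b \right)} = 1 + \frac{1}{b^{3}}$ ($F{\left(b \right)} = 1 + \frac{1}{b b^{2}} = 1 + \frac{1}{b^{3}}$)
$n = - \frac{3337}{32}$ ($n = \left(\frac{1}{-2 - 2} + 18\right) \left(\left(1 + \frac{1}{8}\right) - 7\right) = \left(\frac{1}{-4} + 18\right) \left(\left(1 + \frac{1}{8}\right) - 7\right) = \left(- \frac{1}{4} + 18\right) \left(\frac{9}{8} - 7\right) = \frac{71}{4} \left(- \frac{47}{8}\right) = - \frac{3337}{32} \approx -104.28$)
$n 61 = \left(- \frac{3337}{32}\right) 61 = - \frac{203557}{32}$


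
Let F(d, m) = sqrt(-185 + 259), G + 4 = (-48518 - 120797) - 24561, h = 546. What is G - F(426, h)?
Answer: -193880 - sqrt(74) ≈ -1.9389e+5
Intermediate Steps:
G = -193880 (G = -4 + ((-48518 - 120797) - 24561) = -4 + (-169315 - 24561) = -4 - 193876 = -193880)
F(d, m) = sqrt(74)
G - F(426, h) = -193880 - sqrt(74)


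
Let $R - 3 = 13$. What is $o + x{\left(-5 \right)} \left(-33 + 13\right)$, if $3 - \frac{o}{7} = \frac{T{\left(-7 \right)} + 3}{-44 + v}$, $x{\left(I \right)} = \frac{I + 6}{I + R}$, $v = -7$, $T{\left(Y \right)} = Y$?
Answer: $\frac{10453}{561} \approx 18.633$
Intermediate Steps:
$R = 16$ ($R = 3 + 13 = 16$)
$x{\left(I \right)} = \frac{6 + I}{16 + I}$ ($x{\left(I \right)} = \frac{I + 6}{I + 16} = \frac{6 + I}{16 + I}$)
$o = \frac{1043}{51}$ ($o = 21 - 7 \frac{-7 + 3}{-44 - 7} = 21 - 7 \left(- \frac{4}{-51}\right) = 21 - 7 \left(\left(-4\right) \left(- \frac{1}{51}\right)\right) = 21 - \frac{28}{51} = \frac{1043}{51} \approx 20.451$)
$o + x{\left(-5 \right)} \left(-33 + 13\right) = \frac{1043}{51} + \frac{6 - 5}{16 - 5} \left(-33 + 13\right) = \frac{1043}{51} + \frac{1}{11} \cdot 1 \left(-20\right) = \frac{1043}{51} + \frac{1}{11} \left(-20\right) = \frac{1043}{51} - \frac{20}{11} = \frac{10453}{561}$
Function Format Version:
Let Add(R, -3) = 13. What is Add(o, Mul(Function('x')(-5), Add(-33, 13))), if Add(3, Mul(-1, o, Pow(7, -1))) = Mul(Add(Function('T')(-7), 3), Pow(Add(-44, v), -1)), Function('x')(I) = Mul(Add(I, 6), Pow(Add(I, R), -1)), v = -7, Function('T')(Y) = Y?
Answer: Rational(10453, 561) ≈ 18.633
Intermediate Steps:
R = 16 (R = Add(3, 13) = 16)
Function('x')(I) = Mul(Pow(Add(16, I), -1), Add(6, I)) (Function('x')(I) = Mul(Add(I, 6), Pow(Add(I, 16), -1)) = Mul(Add(6, I), Pow(Add(16, I), -1)) = Mul(Pow(Add(16, I), -1), Add(6, I)))
o = Rational(1043, 51) (o = Add(21, Mul(-7, Mul(Add(-7, 3), Pow(Add(-44, -7), -1)))) = Add(21, Mul(-7, Mul(-4, Pow(-51, -1)))) = Add(21, Mul(-7, Mul(-4, Rational(-1, 51)))) = Add(21, Mul(-7, Rational(4, 51))) = Add(21, Rational(-28, 51)) = Rational(1043, 51) ≈ 20.451)
Add(o, Mul(Function('x')(-5), Add(-33, 13))) = Add(Rational(1043, 51), Mul(Mul(Pow(Add(16, -5), -1), Add(6, -5)), Add(-33, 13))) = Add(Rational(1043, 51), Mul(Mul(Pow(11, -1), 1), -20)) = Add(Rational(1043, 51), Mul(Mul(Rational(1, 11), 1), -20)) = Add(Rational(1043, 51), Mul(Rational(1, 11), -20)) = Add(Rational(1043, 51), Rational(-20, 11)) = Rational(10453, 561)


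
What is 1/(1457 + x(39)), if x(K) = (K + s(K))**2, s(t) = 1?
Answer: 1/3057 ≈ 0.00032712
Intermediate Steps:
x(K) = (1 + K)**2 (x(K) = (K + 1)**2 = (1 + K)**2)
1/(1457 + x(39)) = 1/(1457 + (1 + 39)**2) = 1/(1457 + 40**2) = 1/(1457 + 1600) = 1/3057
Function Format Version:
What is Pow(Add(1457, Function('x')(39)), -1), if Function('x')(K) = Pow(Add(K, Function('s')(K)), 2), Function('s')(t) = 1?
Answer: Rational(1, 3057) ≈ 0.00032712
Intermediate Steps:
Function('x')(K) = Pow(Add(1, K), 2) (Function('x')(K) = Pow(Add(K, 1), 2) = Pow(Add(1, K), 2))
Pow(Add(1457, Function('x')(39)), -1) = Pow(Add(1457, Pow(Add(1, 39), 2)), -1) = Pow(Add(1457, Pow(40, 2)), -1) = Pow(Add(1457, 1600), -1) = Pow(3057, -1) = Rational(1, 3057)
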